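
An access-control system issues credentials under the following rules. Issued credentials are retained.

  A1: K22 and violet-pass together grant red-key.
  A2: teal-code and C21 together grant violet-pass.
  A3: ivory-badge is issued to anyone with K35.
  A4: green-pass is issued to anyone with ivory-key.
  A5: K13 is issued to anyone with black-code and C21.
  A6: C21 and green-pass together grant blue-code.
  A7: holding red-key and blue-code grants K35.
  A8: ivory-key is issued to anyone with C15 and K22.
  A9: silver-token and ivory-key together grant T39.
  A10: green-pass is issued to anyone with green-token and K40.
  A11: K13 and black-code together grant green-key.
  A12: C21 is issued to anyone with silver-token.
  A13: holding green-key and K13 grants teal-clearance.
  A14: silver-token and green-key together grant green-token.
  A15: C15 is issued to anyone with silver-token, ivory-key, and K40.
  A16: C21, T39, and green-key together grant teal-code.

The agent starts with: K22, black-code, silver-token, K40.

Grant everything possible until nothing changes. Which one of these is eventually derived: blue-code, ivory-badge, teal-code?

Holding silver-token grants C21 (A12).
Holding black-code and C21 grants K13 (A5).
Holding K13 and black-code grants green-key (A11).
Holding silver-token and green-key grants green-token (A14).
Holding green-token and K40 grants green-pass (A10).
Holding C21 and green-pass grants blue-code (A6).
ivory-badge would need K35 (A3), but K35 is never granted. teal-code would need C21, T39, and green-key (A16), but T39 is never granted.

blue-code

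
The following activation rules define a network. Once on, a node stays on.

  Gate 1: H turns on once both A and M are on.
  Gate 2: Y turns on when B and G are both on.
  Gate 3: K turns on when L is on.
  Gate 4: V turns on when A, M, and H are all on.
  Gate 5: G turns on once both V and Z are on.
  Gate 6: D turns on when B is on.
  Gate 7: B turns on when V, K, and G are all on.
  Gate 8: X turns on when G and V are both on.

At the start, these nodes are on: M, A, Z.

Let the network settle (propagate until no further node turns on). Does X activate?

A and M are on, so H turns on (Gate 1).
A, M, and H are on, so V turns on (Gate 4).
V and Z are on, so G turns on (Gate 5).
G and V are on, so X turns on (Gate 8).

Yes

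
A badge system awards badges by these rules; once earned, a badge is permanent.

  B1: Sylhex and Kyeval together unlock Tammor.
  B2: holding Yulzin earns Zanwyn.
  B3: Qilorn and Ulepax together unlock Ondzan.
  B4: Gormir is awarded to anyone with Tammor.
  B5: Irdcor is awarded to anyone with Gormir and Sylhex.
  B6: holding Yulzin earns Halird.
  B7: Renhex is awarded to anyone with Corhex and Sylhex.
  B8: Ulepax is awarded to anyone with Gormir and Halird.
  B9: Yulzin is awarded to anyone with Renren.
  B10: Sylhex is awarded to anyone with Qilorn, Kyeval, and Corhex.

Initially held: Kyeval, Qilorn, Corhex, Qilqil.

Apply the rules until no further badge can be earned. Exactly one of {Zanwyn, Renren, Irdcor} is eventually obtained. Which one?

Irdcor

With Qilorn, Kyeval, and Corhex, Sylhex is earned (B10).
With Sylhex and Kyeval, Tammor is earned (B1).
With Tammor, Gormir is earned (B4).
With Gormir and Sylhex, Irdcor is earned (B5).
No rule produces Renren, and it is not given. Zanwyn would need Yulzin (B2), but Yulzin is never earned.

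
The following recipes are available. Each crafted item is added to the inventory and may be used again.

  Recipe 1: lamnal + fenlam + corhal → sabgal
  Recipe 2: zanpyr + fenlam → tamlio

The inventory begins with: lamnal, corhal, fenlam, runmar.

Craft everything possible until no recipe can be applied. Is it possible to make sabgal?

Using Recipe 1, lamnal, fenlam, and corhal make sabgal.

Yes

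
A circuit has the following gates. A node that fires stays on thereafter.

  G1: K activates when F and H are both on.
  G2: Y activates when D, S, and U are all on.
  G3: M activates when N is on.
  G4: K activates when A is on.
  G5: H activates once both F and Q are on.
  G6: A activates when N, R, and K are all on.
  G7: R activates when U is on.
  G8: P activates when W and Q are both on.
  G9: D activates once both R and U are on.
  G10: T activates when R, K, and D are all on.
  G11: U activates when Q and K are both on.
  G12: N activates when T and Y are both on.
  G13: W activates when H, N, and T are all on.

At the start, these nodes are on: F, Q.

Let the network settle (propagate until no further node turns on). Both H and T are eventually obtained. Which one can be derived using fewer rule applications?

H: F and Q are on, so H activates (G5). [1 rule application]
T: F and Q are on, so H activates (G5). F and H are on, so K activates (G1). G11: Q and K on → U on. U is on, so R activates (G7). G9: R and U on → D on. G10: R, K, and D on → T on. [6 rule applications]
H needs fewer.

H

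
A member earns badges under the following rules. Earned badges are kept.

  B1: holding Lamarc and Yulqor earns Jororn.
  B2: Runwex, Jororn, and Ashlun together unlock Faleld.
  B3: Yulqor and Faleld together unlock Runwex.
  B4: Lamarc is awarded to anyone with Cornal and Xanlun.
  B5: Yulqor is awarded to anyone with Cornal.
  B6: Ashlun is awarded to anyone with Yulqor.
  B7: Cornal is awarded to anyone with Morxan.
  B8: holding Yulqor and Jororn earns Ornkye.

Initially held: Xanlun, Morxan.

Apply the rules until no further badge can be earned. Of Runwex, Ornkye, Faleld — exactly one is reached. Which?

Ornkye

With Morxan, Cornal is earned (B7).
With Cornal and Xanlun, Lamarc is earned (B4).
With Cornal, Yulqor is earned (B5).
With Lamarc and Yulqor, Jororn is earned (B1).
With Yulqor and Jororn, Ornkye is earned (B8).
Runwex would need Yulqor and Faleld (B3), but Faleld is never earned. Faleld would need Runwex, Jororn, and Ashlun (B2), but Runwex is never earned.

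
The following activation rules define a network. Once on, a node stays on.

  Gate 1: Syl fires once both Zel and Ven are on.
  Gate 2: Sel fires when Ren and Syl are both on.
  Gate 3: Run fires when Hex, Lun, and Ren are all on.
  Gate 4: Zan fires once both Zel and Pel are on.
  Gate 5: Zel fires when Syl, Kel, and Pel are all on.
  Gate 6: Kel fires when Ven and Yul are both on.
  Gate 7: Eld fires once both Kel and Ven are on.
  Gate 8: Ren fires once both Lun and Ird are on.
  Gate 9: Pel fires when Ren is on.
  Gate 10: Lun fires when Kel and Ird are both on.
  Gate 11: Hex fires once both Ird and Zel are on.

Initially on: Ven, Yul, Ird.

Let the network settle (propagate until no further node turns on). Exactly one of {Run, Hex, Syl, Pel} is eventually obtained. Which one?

Gate 6: Ven and Yul on → Kel on.
Kel and Ird are on, so Lun fires (Gate 10).
Lun and Ird are on, so Ren fires (Gate 8).
Gate 9: Ren on → Pel on.
Hex would need Ird and Zel (Gate 11), but Zel never turns on. Syl would need Zel and Ven (Gate 1), but Zel never turns on. Run would need Hex, Lun, and Ren (Gate 3), but Hex never turns on.

Pel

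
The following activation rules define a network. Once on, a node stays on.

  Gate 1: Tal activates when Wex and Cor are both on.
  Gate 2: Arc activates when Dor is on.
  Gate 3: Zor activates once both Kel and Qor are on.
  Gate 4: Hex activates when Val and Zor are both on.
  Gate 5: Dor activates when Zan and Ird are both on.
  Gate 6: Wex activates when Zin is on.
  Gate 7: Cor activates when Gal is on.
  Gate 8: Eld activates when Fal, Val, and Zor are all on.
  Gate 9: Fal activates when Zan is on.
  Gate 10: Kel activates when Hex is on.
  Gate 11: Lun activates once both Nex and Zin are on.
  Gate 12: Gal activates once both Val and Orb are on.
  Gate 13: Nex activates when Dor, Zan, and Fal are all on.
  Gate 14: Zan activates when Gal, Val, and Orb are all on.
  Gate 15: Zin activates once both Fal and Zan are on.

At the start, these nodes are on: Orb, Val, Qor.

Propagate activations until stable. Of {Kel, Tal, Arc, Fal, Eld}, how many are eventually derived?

Gate 12: Val and Orb on → Gal on.
Gate 14: Gal, Val, and Orb on → Zan on.
Gal is on, so Cor activates (Gate 7).
Gate 9: Zan on → Fal on.
Fal and Zan are on, so Zin activates (Gate 15).
Gate 6: Zin on → Wex on.
Gate 1: Wex and Cor on → Tal on.
Kel would need Hex (Gate 10), but Hex never turns on.
Tal: reached.
Arc would need Dor (Gate 2), but Dor never turns on.
Fal: reached.
Eld would need Fal, Val, and Zor (Gate 8), but Zor never turns on.
Reached: Tal and Fal — 2 of the 5.

2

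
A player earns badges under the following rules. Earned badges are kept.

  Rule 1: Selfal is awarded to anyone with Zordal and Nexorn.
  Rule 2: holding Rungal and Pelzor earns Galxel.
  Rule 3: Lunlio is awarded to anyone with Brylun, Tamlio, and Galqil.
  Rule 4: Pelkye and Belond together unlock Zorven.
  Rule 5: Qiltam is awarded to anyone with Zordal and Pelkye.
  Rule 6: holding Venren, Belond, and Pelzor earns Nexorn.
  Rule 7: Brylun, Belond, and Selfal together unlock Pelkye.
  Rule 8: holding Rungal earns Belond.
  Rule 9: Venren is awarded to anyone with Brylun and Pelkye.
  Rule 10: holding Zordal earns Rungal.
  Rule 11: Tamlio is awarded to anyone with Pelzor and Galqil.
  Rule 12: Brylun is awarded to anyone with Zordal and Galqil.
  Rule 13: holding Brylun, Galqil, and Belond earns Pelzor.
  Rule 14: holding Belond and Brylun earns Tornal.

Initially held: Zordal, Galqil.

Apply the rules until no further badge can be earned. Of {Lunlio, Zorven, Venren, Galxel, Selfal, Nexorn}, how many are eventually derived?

With Zordal and Galqil, Brylun is earned (Rule 12).
With Zordal, Rungal is earned (Rule 10).
With Rungal, Belond is earned (Rule 8).
With Brylun, Galqil, and Belond, Pelzor is earned (Rule 13).
With Rungal and Pelzor, Galxel is earned (Rule 2).
With Pelzor and Galqil, Tamlio is earned (Rule 11).
With Brylun, Tamlio, and Galqil, Lunlio is earned (Rule 3).
Lunlio: reached.
Zorven would need Pelkye and Belond (Rule 4), but Pelkye is never earned.
Venren would need Brylun and Pelkye (Rule 9), but Pelkye is never earned.
Galxel: reached.
Selfal would need Zordal and Nexorn (Rule 1), but Nexorn is never earned.
Nexorn would need Venren, Belond, and Pelzor (Rule 6), but Venren is never earned.
Reached: Lunlio and Galxel — 2 of the 6.

2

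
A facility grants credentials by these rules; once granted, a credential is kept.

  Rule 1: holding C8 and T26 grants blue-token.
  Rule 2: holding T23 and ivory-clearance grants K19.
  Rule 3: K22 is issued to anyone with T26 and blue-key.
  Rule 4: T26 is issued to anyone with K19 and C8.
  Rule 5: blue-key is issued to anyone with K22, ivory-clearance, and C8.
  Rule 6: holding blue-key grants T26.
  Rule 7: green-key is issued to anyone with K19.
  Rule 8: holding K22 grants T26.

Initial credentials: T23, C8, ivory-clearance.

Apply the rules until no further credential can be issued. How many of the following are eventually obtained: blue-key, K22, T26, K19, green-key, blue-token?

Holding T23 and ivory-clearance grants K19 (Rule 2).
Holding K19 grants green-key (Rule 7).
Holding K19 and C8 grants T26 (Rule 4).
Holding C8 and T26 grants blue-token (Rule 1).
blue-key would need K22, ivory-clearance, and C8 (Rule 5), but K22 is never granted.
K22 would need T26 and blue-key (Rule 3), but blue-key is never granted.
T26: reached.
K19: reached.
green-key: reached.
blue-token: reached.
Reached: T26, K19, green-key, and blue-token — 4 of the 6.

4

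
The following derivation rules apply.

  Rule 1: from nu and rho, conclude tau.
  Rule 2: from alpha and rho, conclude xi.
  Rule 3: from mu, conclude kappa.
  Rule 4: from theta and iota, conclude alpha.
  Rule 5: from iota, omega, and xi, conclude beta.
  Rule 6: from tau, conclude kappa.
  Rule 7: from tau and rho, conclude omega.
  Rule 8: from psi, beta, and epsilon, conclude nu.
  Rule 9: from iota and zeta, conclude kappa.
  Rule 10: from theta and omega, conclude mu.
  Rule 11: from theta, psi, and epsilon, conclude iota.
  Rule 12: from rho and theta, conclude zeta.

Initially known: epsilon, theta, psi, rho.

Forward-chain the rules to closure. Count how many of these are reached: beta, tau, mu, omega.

beta would need iota, omega, and xi (Rule 5), but omega is never established.
tau would need nu and rho (Rule 1), but nu is never established.
mu would need theta and omega (Rule 10), but omega is never established.
omega would need tau and rho (Rule 7), but tau is never established.
None of the 4 are reached.

0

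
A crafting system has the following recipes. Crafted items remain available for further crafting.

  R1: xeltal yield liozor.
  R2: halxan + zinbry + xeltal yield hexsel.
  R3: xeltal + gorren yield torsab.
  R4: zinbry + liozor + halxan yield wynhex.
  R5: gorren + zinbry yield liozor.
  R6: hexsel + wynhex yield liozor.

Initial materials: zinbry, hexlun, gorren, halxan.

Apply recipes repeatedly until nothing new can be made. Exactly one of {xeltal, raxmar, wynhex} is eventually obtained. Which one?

wynhex

gorren + zinbry → liozor (R5).
Using R4, zinbry, liozor, and halxan make wynhex.
No rule produces xeltal, and it is not given. No rule produces raxmar, and it is not given.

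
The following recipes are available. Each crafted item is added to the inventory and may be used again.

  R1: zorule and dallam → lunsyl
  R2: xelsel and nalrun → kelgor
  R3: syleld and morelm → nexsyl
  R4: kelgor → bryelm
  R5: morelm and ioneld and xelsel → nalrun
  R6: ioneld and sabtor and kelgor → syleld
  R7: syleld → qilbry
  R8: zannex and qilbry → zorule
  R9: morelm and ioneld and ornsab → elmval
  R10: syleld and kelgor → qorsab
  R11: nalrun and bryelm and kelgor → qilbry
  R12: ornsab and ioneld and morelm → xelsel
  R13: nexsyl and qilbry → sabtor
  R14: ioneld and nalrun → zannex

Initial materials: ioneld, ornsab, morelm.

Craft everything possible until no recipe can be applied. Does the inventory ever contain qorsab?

No

qorsab would need syleld and kelgor (R10), but syleld is never obtained.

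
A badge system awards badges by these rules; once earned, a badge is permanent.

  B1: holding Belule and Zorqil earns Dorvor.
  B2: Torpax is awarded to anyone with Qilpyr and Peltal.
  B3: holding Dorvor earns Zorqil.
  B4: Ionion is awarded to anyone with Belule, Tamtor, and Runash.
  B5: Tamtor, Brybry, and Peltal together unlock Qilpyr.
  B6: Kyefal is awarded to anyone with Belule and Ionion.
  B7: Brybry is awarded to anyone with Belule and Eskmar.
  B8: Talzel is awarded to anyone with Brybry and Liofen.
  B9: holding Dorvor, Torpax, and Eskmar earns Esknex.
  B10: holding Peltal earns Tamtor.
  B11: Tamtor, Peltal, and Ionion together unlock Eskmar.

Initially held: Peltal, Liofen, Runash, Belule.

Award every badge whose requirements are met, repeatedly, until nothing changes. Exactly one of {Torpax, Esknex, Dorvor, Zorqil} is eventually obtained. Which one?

With Peltal, Tamtor is earned (B10).
With Belule, Tamtor, and Runash, Ionion is earned (B4).
With Tamtor, Peltal, and Ionion, Eskmar is earned (B11).
With Belule and Eskmar, Brybry is earned (B7).
With Tamtor, Brybry, and Peltal, Qilpyr is earned (B5).
With Qilpyr and Peltal, Torpax is earned (B2).
Dorvor would need Belule and Zorqil (B1), but Zorqil is never earned. Esknex would need Dorvor, Torpax, and Eskmar (B9), but Dorvor is never earned. Zorqil would need Dorvor (B3), but Dorvor is never earned.

Torpax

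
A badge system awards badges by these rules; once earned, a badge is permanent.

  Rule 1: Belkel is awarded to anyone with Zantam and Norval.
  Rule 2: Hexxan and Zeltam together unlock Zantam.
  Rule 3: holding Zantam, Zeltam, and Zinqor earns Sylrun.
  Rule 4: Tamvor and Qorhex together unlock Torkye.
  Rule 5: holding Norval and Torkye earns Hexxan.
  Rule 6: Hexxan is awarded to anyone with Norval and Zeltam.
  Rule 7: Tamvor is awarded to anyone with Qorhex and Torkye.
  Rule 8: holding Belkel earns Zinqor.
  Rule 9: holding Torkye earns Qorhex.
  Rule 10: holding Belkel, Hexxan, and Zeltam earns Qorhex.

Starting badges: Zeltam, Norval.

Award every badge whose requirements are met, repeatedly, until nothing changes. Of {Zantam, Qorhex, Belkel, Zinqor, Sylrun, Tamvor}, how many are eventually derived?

With Norval and Zeltam, Hexxan is earned (Rule 6).
With Hexxan and Zeltam, Zantam is earned (Rule 2).
With Zantam and Norval, Belkel is earned (Rule 1).
With Belkel, Hexxan, and Zeltam, Qorhex is earned (Rule 10).
With Belkel, Zinqor is earned (Rule 8).
With Zantam, Zeltam, and Zinqor, Sylrun is earned (Rule 3).
Zantam: reached.
Qorhex: reached.
Belkel: reached.
Zinqor: reached.
Sylrun: reached.
Tamvor would need Qorhex and Torkye (Rule 7), but Torkye is never earned.
Reached: Zantam, Qorhex, Belkel, Zinqor, and Sylrun — 5 of the 6.

5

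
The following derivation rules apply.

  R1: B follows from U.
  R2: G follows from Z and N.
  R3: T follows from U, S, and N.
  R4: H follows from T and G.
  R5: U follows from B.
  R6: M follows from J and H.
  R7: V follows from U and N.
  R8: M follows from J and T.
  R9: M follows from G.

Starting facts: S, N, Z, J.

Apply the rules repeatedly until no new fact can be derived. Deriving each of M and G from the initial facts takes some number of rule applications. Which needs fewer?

G

G: From Z and N, R2 gives G. [1 rule application]
M: Z and N hold, so G follows (R2). From G, R9 gives M. [2 rule applications]
G needs fewer.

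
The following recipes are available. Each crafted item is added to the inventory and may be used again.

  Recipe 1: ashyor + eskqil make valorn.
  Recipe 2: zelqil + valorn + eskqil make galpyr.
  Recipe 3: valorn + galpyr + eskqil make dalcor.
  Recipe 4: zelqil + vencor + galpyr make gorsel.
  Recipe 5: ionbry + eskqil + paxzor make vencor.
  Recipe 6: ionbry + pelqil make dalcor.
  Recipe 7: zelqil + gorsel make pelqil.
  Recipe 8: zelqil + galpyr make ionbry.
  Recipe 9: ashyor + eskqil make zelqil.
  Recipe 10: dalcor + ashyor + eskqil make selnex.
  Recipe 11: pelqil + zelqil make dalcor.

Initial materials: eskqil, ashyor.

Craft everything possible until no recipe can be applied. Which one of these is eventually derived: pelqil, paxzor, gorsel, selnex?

selnex

Using Recipe 9, ashyor and eskqil make zelqil.
ashyor + eskqil → valorn (Recipe 1).
zelqil + valorn + eskqil → galpyr (Recipe 2).
valorn + galpyr + eskqil → dalcor (Recipe 3).
dalcor + ashyor + eskqil → selnex (Recipe 10).
gorsel would need zelqil, vencor, and galpyr (Recipe 4), but vencor is never obtained. No rule produces paxzor, and it is not given. pelqil would need zelqil and gorsel (Recipe 7), but gorsel is never obtained.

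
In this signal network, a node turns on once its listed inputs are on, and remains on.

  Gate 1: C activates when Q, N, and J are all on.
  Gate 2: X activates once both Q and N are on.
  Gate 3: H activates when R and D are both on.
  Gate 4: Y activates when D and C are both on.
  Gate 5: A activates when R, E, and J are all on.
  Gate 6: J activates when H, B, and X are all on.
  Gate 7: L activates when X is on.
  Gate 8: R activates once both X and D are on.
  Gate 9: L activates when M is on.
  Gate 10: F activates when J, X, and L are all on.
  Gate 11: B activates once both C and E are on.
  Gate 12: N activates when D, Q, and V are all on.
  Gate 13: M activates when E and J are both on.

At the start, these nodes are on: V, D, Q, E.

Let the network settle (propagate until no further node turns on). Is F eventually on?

No

F would need J, X, and L (Gate 10), but J never turns on.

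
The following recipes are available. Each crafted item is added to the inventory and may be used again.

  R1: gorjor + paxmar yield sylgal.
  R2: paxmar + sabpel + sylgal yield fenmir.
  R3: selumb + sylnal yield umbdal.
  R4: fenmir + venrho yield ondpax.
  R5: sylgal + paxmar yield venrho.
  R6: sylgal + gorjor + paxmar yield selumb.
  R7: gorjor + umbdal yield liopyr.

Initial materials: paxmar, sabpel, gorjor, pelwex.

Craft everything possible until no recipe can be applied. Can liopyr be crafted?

liopyr would need gorjor and umbdal (R7), but umbdal is never obtained.

No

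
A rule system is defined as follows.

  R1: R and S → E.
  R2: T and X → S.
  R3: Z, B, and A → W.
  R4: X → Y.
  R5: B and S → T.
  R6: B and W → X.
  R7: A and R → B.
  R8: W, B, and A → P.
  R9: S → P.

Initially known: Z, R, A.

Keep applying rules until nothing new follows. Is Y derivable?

From A and R, R7 gives B.
Z, B, and A hold, so W follows (R3).
B and W hold, so X follows (R6).
X holds, so Y follows (R4).

Yes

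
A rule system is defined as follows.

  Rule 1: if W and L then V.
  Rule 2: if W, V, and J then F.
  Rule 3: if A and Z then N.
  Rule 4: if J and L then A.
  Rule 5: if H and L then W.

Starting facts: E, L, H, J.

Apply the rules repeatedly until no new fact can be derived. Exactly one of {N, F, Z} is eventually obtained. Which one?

From H and L, Rule 5 gives W.
W and L hold, so V follows (Rule 1).
From W, V, and J, Rule 2 gives F.
N would need A and Z (Rule 3), but Z is never established. No rule produces Z, and it is not given.

F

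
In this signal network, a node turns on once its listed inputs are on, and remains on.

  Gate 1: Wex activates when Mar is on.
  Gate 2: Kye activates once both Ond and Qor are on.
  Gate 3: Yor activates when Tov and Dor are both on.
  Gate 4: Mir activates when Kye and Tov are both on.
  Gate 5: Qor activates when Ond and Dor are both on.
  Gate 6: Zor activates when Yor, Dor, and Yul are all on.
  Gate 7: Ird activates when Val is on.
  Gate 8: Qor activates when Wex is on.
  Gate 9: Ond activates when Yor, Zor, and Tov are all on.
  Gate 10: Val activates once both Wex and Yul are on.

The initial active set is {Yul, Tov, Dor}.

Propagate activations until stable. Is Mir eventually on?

Yes

Tov and Dor are on, so Yor activates (Gate 3).
Gate 6: Yor, Dor, and Yul on → Zor on.
Gate 9: Yor, Zor, and Tov on → Ond on.
Gate 5: Ond and Dor on → Qor on.
Gate 2: Ond and Qor on → Kye on.
Gate 4: Kye and Tov on → Mir on.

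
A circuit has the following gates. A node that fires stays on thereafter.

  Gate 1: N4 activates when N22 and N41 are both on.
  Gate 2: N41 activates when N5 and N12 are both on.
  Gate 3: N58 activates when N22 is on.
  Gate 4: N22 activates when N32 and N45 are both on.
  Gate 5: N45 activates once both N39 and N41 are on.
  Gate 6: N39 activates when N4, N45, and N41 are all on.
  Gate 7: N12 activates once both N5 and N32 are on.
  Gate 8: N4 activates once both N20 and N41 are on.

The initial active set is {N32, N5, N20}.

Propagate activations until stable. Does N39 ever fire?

No

N39 would need N4, N45, and N41 (Gate 6), but N45 never turns on.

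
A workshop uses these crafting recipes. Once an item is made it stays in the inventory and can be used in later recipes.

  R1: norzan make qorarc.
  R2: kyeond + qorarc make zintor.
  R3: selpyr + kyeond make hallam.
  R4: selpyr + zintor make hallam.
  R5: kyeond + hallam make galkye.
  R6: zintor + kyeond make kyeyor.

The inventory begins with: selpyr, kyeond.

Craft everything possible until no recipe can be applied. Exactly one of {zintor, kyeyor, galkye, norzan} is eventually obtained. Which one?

Using R3, selpyr and kyeond make hallam.
kyeond + hallam → galkye (R5).
No rule produces norzan, and it is not given. kyeyor would need zintor and kyeond (R6), but zintor is never obtained. zintor would need kyeond and qorarc (R2), but qorarc is never obtained.

galkye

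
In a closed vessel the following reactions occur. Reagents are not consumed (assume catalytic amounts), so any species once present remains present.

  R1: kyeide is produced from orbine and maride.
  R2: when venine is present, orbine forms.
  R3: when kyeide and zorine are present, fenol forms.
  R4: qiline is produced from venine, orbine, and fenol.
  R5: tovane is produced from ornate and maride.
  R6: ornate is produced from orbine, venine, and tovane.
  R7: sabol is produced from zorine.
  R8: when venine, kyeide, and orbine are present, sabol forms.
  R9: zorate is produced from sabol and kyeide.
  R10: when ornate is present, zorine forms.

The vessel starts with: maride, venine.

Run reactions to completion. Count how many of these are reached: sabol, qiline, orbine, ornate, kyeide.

3

venine present → orbine forms (R2).
orbine and maride present → kyeide forms (R1).
venine, kyeide, and orbine present → sabol forms (R8).
sabol: reached.
qiline would need venine, orbine, and fenol (R4), but fenol never forms.
orbine: reached.
ornate would need orbine, venine, and tovane (R6), but tovane never forms.
kyeide: reached.
Reached: sabol, orbine, and kyeide — 3 of the 5.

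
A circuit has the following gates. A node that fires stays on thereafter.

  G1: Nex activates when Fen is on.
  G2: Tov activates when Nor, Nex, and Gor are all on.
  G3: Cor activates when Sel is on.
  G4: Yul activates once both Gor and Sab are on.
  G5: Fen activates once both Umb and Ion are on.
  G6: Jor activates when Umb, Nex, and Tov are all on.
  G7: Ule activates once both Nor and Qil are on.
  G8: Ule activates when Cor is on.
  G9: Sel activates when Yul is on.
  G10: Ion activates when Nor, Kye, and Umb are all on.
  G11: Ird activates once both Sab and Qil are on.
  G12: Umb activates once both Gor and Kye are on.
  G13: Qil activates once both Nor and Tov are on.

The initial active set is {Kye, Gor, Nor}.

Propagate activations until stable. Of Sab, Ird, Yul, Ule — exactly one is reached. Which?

Gor and Kye are on, so Umb activates (G12).
Nor, Kye, and Umb are on, so Ion activates (G10).
G5: Umb and Ion on → Fen on.
G1: Fen on → Nex on.
G2: Nor, Nex, and Gor on → Tov on.
Nor and Tov are on, so Qil activates (G13).
Nor and Qil are on, so Ule activates (G7).
Yul would need Gor and Sab (G4), but Sab never turns on. No rule produces Sab, and it is not given. Ird would need Sab and Qil (G11), but Sab never turns on.

Ule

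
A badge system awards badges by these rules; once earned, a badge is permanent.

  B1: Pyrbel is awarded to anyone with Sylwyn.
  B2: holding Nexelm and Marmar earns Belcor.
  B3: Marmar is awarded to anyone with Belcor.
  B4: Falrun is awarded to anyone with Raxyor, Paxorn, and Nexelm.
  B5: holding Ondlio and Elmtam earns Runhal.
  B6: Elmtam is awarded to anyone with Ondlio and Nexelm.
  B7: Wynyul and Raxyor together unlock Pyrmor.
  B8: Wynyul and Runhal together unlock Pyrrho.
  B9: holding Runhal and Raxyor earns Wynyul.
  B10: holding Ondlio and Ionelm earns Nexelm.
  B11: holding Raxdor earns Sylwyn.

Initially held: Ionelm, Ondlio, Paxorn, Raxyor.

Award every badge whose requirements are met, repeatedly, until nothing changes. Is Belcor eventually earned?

Belcor would need Nexelm and Marmar (B2), but Marmar is never earned.

No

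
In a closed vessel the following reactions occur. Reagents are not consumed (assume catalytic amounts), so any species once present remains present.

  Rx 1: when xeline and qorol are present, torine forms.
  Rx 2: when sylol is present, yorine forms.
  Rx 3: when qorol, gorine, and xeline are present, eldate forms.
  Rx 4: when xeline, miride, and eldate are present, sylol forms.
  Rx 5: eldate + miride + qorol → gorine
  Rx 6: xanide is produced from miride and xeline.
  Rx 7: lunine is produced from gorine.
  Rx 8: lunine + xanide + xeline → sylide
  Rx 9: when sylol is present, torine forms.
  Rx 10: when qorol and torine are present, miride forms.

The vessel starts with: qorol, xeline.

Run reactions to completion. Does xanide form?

Yes

xeline and qorol present → torine forms (Rx 1).
qorol and torine present → miride forms (Rx 10).
miride and xeline present → xanide forms (Rx 6).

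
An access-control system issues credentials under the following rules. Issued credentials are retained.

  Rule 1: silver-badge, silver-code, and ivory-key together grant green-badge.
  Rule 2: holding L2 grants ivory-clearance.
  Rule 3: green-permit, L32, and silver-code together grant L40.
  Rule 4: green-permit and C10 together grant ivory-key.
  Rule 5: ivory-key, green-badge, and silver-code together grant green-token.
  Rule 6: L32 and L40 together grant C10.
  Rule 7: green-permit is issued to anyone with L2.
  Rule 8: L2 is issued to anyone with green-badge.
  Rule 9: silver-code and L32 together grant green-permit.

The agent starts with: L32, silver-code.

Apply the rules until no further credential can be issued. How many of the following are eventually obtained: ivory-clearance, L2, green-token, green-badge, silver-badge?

0

ivory-clearance would need L2 (Rule 2), but L2 is never granted.
L2 would need green-badge (Rule 8), but green-badge is never granted.
green-token would need ivory-key, green-badge, and silver-code (Rule 5), but green-badge is never granted.
green-badge would need silver-badge, silver-code, and ivory-key (Rule 1), but silver-badge is never granted.
No rule produces silver-badge, and it is not given.
None of the 5 are reached.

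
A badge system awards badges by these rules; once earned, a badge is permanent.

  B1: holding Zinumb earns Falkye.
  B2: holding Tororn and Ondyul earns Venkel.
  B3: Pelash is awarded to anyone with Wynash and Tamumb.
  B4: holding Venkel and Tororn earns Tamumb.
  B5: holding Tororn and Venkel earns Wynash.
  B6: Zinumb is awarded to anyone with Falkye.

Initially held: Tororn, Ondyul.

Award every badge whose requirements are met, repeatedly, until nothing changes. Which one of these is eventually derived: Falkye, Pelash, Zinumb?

Pelash

With Tororn and Ondyul, Venkel is earned (B2).
With Venkel and Tororn, Tamumb is earned (B4).
With Tororn and Venkel, Wynash is earned (B5).
With Wynash and Tamumb, Pelash is earned (B3).
Zinumb would need Falkye (B6), but Falkye is never earned. Falkye would need Zinumb (B1), but Zinumb is never earned.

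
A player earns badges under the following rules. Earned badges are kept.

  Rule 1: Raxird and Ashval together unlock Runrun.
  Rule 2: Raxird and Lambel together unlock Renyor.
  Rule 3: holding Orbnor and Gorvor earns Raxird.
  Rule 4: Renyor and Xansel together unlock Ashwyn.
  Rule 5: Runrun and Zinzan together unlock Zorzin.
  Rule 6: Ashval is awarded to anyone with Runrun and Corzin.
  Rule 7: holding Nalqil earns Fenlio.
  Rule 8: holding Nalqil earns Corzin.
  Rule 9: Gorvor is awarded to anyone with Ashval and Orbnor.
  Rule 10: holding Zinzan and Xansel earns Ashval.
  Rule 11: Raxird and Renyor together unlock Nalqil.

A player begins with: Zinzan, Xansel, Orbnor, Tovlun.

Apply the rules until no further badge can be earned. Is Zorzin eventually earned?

With Zinzan and Xansel, Ashval is earned (Rule 10).
With Ashval and Orbnor, Gorvor is earned (Rule 9).
With Orbnor and Gorvor, Raxird is earned (Rule 3).
With Raxird and Ashval, Runrun is earned (Rule 1).
With Runrun and Zinzan, Zorzin is earned (Rule 5).

Yes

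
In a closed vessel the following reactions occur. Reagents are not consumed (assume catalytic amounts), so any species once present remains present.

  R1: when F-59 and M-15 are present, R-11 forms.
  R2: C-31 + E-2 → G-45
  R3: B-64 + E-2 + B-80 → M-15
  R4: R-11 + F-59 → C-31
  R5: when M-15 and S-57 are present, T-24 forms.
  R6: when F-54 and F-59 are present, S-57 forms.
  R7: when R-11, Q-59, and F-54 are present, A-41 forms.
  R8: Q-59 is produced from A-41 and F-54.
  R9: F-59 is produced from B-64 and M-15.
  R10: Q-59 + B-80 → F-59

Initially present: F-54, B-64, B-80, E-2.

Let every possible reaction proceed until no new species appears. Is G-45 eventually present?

B-64, E-2, and B-80 present → M-15 forms (R3).
B-64 and M-15 present → F-59 forms (R9).
F-59 and M-15 present → R-11 forms (R1).
R-11 and F-59 present → C-31 forms (R4).
C-31 and E-2 present → G-45 forms (R2).

Yes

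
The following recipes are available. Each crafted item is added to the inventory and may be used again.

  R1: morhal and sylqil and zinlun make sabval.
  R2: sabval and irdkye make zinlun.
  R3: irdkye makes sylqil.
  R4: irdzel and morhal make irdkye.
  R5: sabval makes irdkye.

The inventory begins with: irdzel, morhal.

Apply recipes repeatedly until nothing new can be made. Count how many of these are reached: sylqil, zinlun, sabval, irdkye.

Using R4, irdzel and morhal make irdkye.
Using R3, irdkye makes sylqil.
sylqil: reached.
zinlun would need sabval and irdkye (R2), but sabval is never obtained.
sabval would need morhal, sylqil, and zinlun (R1), but zinlun is never obtained.
irdkye: reached.
Reached: sylqil and irdkye — 2 of the 4.

2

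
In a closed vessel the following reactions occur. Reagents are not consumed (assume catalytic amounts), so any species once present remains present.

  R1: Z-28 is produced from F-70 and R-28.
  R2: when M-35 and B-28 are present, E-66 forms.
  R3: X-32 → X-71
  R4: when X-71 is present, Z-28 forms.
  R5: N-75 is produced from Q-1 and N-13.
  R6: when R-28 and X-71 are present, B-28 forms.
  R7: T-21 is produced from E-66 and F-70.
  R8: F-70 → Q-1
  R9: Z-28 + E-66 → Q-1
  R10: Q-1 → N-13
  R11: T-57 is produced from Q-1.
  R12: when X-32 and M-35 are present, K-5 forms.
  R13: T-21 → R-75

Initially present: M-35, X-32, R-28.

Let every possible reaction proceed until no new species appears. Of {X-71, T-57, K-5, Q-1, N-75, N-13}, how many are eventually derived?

X-32 present → X-71 forms (R3).
X-32 and M-35 present → K-5 forms (R12).
R-28 and X-71 present → B-28 forms (R6).
X-71 present → Z-28 forms (R4).
M-35 and B-28 present → E-66 forms (R2).
Z-28 and E-66 present → Q-1 forms (R9).
Q-1 present → T-57 forms (R11).
Q-1 present → N-13 forms (R10).
Q-1 and N-13 present → N-75 forms (R5).
X-71: reached.
T-57: reached.
K-5: reached.
Q-1: reached.
N-75: reached.
N-13: reached.
All 6 are reached.

6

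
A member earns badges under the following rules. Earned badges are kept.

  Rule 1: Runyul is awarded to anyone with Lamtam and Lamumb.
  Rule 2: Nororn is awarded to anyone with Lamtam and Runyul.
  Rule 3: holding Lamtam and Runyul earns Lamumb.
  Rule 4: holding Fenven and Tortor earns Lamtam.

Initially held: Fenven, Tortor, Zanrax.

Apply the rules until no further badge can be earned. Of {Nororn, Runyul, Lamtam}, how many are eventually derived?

With Fenven and Tortor, Lamtam is earned (Rule 4).
Nororn would need Lamtam and Runyul (Rule 2), but Runyul is never earned.
Runyul would need Lamtam and Lamumb (Rule 1), but Lamumb is never earned.
Lamtam: reached.
Reached: Lamtam — 1 of the 3.

1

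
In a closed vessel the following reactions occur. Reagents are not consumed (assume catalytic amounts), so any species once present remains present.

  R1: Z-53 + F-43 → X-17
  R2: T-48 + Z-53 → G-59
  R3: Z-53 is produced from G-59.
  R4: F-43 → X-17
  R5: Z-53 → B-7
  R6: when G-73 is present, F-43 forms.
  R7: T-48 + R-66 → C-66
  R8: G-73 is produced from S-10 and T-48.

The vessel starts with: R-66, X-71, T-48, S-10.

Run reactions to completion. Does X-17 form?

S-10 and T-48 present → G-73 forms (R8).
G-73 present → F-43 forms (R6).
F-43 present → X-17 forms (R4).

Yes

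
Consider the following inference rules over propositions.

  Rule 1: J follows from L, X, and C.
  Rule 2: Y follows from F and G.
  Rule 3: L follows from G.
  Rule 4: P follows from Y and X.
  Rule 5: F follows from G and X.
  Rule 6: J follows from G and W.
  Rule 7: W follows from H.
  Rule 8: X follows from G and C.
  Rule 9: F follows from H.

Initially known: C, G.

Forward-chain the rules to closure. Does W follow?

No

W would need H (Rule 7), but H is never established.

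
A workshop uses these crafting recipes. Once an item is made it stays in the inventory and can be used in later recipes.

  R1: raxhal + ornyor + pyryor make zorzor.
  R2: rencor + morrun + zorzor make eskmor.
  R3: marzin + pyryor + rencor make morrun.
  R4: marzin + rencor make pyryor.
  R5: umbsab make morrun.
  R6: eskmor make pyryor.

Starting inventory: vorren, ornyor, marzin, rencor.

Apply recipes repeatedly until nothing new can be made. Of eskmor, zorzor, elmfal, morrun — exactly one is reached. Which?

morrun

Using R4, marzin and rencor make pyryor.
marzin + pyryor + rencor → morrun (R3).
zorzor would need raxhal, ornyor, and pyryor (R1), but raxhal is never obtained. No rule produces elmfal, and it is not given. eskmor would need rencor, morrun, and zorzor (R2), but zorzor is never obtained.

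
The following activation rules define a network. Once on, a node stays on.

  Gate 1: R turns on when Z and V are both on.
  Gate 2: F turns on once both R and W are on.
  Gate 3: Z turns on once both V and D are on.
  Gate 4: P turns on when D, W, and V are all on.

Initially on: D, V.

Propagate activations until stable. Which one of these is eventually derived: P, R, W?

Gate 3: V and D on → Z on.
Gate 1: Z and V on → R on.
P would need D, W, and V (Gate 4), but W never turns on. No rule produces W, and it is not given.

R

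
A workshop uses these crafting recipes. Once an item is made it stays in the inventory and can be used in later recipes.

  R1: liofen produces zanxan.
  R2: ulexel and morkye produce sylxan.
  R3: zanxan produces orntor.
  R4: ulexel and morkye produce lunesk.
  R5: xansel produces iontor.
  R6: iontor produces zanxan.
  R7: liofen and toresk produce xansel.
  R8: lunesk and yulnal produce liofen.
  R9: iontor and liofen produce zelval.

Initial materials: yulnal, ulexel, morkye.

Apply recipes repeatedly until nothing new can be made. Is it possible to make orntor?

Using R4, ulexel and morkye make lunesk.
lunesk and yulnal → liofen (R8).
liofen → zanxan (R1).
Using R3, zanxan makes orntor.

Yes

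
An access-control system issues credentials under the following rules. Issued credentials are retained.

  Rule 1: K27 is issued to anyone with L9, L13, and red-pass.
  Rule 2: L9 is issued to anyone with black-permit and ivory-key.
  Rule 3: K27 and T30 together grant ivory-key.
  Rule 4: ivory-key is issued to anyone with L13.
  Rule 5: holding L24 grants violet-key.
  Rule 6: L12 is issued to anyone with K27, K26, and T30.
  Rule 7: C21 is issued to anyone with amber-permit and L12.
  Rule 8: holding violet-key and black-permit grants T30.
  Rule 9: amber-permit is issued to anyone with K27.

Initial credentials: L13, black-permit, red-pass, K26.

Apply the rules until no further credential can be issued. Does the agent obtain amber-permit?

Yes

Holding L13 grants ivory-key (Rule 4).
Holding black-permit and ivory-key grants L9 (Rule 2).
Holding L9, L13, and red-pass grants K27 (Rule 1).
Holding K27 grants amber-permit (Rule 9).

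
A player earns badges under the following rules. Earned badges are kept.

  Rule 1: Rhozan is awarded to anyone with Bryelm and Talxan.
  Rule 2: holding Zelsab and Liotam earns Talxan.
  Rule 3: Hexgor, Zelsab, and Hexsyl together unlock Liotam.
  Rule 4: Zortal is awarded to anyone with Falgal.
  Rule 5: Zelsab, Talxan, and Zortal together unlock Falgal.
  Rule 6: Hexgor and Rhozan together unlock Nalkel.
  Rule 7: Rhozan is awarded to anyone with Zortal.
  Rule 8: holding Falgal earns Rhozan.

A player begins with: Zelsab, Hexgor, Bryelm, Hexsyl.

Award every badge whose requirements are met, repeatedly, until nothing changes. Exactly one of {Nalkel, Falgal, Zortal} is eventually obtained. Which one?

With Hexgor, Zelsab, and Hexsyl, Liotam is earned (Rule 3).
With Zelsab and Liotam, Talxan is earned (Rule 2).
With Bryelm and Talxan, Rhozan is earned (Rule 1).
With Hexgor and Rhozan, Nalkel is earned (Rule 6).
Falgal would need Zelsab, Talxan, and Zortal (Rule 5), but Zortal is never earned. Zortal would need Falgal (Rule 4), but Falgal is never earned.

Nalkel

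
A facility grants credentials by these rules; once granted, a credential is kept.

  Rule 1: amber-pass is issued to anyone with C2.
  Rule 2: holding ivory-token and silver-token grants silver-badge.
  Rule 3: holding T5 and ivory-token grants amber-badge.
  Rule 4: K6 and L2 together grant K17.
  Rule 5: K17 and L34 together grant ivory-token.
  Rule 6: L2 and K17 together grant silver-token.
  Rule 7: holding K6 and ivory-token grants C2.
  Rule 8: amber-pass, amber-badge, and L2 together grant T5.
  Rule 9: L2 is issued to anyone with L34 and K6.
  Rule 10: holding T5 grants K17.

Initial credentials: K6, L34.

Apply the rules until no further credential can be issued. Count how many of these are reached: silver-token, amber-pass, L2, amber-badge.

3

Holding L34 and K6 grants L2 (Rule 9).
Holding K6 and L2 grants K17 (Rule 4).
Holding K17 and L34 grants ivory-token (Rule 5).
Holding L2 and K17 grants silver-token (Rule 6).
Holding K6 and ivory-token grants C2 (Rule 7).
Holding C2 grants amber-pass (Rule 1).
silver-token: reached.
amber-pass: reached.
L2: reached.
amber-badge would need T5 and ivory-token (Rule 3), but T5 is never granted.
Reached: silver-token, amber-pass, and L2 — 3 of the 4.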